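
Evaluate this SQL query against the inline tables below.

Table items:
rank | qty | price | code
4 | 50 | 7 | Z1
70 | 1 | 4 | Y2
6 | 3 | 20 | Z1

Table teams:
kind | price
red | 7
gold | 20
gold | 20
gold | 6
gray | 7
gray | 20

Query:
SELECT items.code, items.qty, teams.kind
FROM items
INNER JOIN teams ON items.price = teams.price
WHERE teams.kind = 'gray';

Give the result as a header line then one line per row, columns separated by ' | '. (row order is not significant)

== RESULT ==
items.code | items.qty | teams.kind
Z1 | 50 | gray
Z1 | 3 | gray

Derivation:
After JOIN teams (5 rows):
items.rank | items.qty | items.price | items.code | teams.kind | teams.price
4 | 50 | 7 | Z1 | red | 7
4 | 50 | 7 | Z1 | gray | 7
6 | 3 | 20 | Z1 | gold | 20
6 | 3 | 20 | Z1 | gold | 20
6 | 3 | 20 | Z1 | gray | 20
After WHERE (2 rows):
items.rank | items.qty | items.price | items.code | teams.kind | teams.price
4 | 50 | 7 | Z1 | gray | 7
6 | 3 | 20 | Z1 | gray | 20
After SELECT (2 rows):
items.code | items.qty | teams.kind
Z1 | 50 | gray
Z1 | 3 | gray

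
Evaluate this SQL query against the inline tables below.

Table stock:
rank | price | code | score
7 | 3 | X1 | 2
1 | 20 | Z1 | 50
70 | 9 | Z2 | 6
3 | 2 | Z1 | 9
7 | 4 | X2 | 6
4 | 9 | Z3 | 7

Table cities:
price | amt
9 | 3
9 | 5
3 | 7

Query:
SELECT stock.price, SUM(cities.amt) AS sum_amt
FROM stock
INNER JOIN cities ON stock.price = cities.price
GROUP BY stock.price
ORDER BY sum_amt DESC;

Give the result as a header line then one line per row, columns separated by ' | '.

== RESULT ==
stock.price | sum_amt
9 | 16
3 | 7

Derivation:
After JOIN cities (5 rows):
stock.rank | stock.price | stock.code | stock.score | cities.price | cities.amt
7 | 3 | X1 | 2 | 3 | 7
70 | 9 | Z2 | 6 | 9 | 3
70 | 9 | Z2 | 6 | 9 | 5
4 | 9 | Z3 | 7 | 9 | 3
4 | 9 | Z3 | 7 | 9 | 5
After GROUP BY (2 rows):
stock.price | sum_amt
3 | 7
9 | 16
After ORDER BY (2 rows):
stock.price | sum_amt
9 | 16
3 | 7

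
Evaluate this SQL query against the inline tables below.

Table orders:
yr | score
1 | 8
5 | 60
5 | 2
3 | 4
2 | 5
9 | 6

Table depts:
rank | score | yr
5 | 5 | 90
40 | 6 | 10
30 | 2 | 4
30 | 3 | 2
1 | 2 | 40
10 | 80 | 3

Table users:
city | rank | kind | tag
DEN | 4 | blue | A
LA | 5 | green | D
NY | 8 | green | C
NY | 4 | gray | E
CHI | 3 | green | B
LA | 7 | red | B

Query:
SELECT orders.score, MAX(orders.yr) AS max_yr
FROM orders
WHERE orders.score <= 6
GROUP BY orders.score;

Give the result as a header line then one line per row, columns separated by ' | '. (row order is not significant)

After WHERE (4 rows):
orders.yr | orders.score
5 | 2
3 | 4
2 | 5
9 | 6
After GROUP BY (4 rows):
orders.score | max_yr
2 | 5
4 | 3
5 | 2
6 | 9

== RESULT ==
orders.score | max_yr
2 | 5
4 | 3
5 | 2
6 | 9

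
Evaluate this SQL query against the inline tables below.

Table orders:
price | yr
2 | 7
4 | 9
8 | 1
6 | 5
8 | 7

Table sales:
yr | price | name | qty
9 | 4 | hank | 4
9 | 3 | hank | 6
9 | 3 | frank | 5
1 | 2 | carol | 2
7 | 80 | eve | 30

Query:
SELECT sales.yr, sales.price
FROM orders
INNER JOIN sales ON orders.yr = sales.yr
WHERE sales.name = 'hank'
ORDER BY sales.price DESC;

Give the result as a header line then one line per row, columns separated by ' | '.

== RESULT ==
sales.yr | sales.price
9 | 4
9 | 3

Derivation:
After JOIN sales (6 rows):
orders.price | orders.yr | sales.yr | sales.price | sales.name | sales.qty
2 | 7 | 7 | 80 | eve | 30
4 | 9 | 9 | 4 | hank | 4
4 | 9 | 9 | 3 | hank | 6
4 | 9 | 9 | 3 | frank | 5
8 | 1 | 1 | 2 | carol | 2
8 | 7 | 7 | 80 | eve | 30
After WHERE (2 rows):
orders.price | orders.yr | sales.yr | sales.price | sales.name | sales.qty
4 | 9 | 9 | 4 | hank | 4
4 | 9 | 9 | 3 | hank | 6
After SELECT (2 rows):
sales.yr | sales.price
9 | 4
9 | 3
After ORDER BY (2 rows):
sales.yr | sales.price
9 | 4
9 | 3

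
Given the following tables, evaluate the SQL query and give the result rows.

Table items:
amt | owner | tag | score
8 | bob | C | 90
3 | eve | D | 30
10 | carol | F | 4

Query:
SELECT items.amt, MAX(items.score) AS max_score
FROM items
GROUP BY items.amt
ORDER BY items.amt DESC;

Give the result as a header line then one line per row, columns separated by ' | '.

After GROUP BY (3 rows):
items.amt | max_score
8 | 90
3 | 30
10 | 4
After ORDER BY (3 rows):
items.amt | max_score
10 | 4
8 | 90
3 | 30

== RESULT ==
items.amt | max_score
10 | 4
8 | 90
3 | 30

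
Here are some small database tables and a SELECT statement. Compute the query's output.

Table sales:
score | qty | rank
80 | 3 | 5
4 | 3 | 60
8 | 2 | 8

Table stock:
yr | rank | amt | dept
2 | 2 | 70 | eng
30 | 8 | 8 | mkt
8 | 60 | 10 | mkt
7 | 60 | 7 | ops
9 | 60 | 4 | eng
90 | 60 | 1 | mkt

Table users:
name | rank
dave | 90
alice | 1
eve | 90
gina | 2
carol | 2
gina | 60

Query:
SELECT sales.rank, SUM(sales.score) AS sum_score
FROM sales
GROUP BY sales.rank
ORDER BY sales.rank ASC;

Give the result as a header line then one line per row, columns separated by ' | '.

After GROUP BY (3 rows):
sales.rank | sum_score
5 | 80
60 | 4
8 | 8
After ORDER BY (3 rows):
sales.rank | sum_score
5 | 80
8 | 8
60 | 4

== RESULT ==
sales.rank | sum_score
5 | 80
8 | 8
60 | 4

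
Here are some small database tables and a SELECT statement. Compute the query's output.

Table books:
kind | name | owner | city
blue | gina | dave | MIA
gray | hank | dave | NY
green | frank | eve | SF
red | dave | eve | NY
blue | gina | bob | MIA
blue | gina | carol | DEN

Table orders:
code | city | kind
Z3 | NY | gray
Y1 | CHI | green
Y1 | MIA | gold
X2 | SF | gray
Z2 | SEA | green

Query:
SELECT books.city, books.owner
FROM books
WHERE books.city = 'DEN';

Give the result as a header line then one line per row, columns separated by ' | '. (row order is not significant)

== RESULT ==
books.city | books.owner
DEN | carol

Derivation:
After WHERE (1 rows):
books.kind | books.name | books.owner | books.city
blue | gina | carol | DEN
After SELECT (1 rows):
books.city | books.owner
DEN | carol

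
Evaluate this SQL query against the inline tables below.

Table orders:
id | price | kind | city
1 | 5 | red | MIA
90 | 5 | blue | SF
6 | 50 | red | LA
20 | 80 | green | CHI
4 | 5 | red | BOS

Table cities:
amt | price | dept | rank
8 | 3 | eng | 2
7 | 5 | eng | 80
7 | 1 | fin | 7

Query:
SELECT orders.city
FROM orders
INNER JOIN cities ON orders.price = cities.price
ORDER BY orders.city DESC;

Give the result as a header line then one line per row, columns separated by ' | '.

== RESULT ==
orders.city
SF
MIA
BOS

Derivation:
After JOIN cities (3 rows):
orders.id | orders.price | orders.kind | orders.city | cities.amt | cities.price | cities.dept | cities.rank
1 | 5 | red | MIA | 7 | 5 | eng | 80
90 | 5 | blue | SF | 7 | 5 | eng | 80
4 | 5 | red | BOS | 7 | 5 | eng | 80
After SELECT (3 rows):
orders.city
MIA
SF
BOS
After ORDER BY (3 rows):
orders.city
SF
MIA
BOS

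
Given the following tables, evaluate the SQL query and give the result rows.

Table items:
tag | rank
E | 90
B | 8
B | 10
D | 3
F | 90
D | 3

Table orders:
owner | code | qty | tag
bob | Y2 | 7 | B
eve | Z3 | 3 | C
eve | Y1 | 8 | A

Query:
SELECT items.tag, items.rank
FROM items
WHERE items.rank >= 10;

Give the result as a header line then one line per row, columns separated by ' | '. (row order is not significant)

== RESULT ==
items.tag | items.rank
E | 90
B | 10
F | 90

Derivation:
After WHERE (3 rows):
items.tag | items.rank
E | 90
B | 10
F | 90
After SELECT (3 rows):
items.tag | items.rank
E | 90
B | 10
F | 90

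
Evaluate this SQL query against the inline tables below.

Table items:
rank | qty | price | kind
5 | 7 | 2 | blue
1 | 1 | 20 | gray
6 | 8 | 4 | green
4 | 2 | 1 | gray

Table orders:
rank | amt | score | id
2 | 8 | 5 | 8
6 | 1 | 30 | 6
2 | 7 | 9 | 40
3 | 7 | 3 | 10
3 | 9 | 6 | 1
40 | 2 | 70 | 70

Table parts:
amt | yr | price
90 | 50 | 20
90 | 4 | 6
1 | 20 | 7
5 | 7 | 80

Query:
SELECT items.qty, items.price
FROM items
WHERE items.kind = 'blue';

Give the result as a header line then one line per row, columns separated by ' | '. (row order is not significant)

== RESULT ==
items.qty | items.price
7 | 2

Derivation:
After WHERE (1 rows):
items.rank | items.qty | items.price | items.kind
5 | 7 | 2 | blue
After SELECT (1 rows):
items.qty | items.price
7 | 2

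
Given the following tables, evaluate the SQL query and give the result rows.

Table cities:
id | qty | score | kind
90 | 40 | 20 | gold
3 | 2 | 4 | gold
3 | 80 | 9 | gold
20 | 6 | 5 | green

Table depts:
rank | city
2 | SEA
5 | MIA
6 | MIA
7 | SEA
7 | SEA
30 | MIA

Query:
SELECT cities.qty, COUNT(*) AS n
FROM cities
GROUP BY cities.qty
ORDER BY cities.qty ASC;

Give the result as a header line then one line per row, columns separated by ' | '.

== RESULT ==
cities.qty | n
2 | 1
6 | 1
40 | 1
80 | 1

Derivation:
After GROUP BY (4 rows):
cities.qty | n
40 | 1
2 | 1
80 | 1
6 | 1
After ORDER BY (4 rows):
cities.qty | n
2 | 1
6 | 1
40 | 1
80 | 1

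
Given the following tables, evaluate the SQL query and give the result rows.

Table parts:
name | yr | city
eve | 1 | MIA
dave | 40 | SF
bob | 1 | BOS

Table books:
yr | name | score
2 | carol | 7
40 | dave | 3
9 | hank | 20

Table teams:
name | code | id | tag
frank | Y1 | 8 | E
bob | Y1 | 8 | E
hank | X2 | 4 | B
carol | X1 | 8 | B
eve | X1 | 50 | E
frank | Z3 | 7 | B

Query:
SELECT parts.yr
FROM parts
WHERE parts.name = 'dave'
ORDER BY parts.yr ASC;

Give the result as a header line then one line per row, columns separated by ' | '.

== RESULT ==
parts.yr
40

Derivation:
After WHERE (1 rows):
parts.name | parts.yr | parts.city
dave | 40 | SF
After SELECT (1 rows):
parts.yr
40
After ORDER BY (1 rows):
parts.yr
40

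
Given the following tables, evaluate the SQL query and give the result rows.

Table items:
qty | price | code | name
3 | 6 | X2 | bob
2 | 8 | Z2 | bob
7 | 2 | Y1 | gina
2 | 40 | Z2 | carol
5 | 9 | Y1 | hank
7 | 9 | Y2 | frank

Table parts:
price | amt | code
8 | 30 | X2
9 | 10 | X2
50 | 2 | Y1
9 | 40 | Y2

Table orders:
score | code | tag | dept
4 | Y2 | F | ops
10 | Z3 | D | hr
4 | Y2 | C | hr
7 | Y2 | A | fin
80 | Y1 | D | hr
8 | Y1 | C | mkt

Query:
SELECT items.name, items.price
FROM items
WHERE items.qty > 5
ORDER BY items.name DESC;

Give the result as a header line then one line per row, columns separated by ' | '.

After WHERE (2 rows):
items.qty | items.price | items.code | items.name
7 | 2 | Y1 | gina
7 | 9 | Y2 | frank
After SELECT (2 rows):
items.name | items.price
gina | 2
frank | 9
After ORDER BY (2 rows):
items.name | items.price
gina | 2
frank | 9

== RESULT ==
items.name | items.price
gina | 2
frank | 9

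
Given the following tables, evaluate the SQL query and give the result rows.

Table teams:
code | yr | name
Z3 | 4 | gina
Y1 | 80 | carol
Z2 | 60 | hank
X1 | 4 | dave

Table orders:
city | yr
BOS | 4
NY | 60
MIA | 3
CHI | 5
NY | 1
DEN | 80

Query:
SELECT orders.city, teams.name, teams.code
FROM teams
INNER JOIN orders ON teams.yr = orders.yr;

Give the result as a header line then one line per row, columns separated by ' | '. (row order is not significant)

== RESULT ==
orders.city | teams.name | teams.code
BOS | gina | Z3
DEN | carol | Y1
NY | hank | Z2
BOS | dave | X1

Derivation:
After JOIN orders (4 rows):
teams.code | teams.yr | teams.name | orders.city | orders.yr
Z3 | 4 | gina | BOS | 4
Y1 | 80 | carol | DEN | 80
Z2 | 60 | hank | NY | 60
X1 | 4 | dave | BOS | 4
After SELECT (4 rows):
orders.city | teams.name | teams.code
BOS | gina | Z3
DEN | carol | Y1
NY | hank | Z2
BOS | dave | X1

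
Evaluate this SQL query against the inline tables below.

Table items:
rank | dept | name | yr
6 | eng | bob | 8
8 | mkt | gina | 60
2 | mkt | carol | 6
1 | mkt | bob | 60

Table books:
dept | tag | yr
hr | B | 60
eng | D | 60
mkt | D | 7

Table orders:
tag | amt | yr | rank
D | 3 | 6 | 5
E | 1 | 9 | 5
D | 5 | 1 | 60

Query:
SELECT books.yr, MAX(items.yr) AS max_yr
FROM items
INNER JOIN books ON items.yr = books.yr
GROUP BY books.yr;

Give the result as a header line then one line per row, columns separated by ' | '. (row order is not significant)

After JOIN books (4 rows):
items.rank | items.dept | items.name | items.yr | books.dept | books.tag | books.yr
8 | mkt | gina | 60 | hr | B | 60
8 | mkt | gina | 60 | eng | D | 60
1 | mkt | bob | 60 | hr | B | 60
1 | mkt | bob | 60 | eng | D | 60
After GROUP BY (1 rows):
books.yr | max_yr
60 | 60

== RESULT ==
books.yr | max_yr
60 | 60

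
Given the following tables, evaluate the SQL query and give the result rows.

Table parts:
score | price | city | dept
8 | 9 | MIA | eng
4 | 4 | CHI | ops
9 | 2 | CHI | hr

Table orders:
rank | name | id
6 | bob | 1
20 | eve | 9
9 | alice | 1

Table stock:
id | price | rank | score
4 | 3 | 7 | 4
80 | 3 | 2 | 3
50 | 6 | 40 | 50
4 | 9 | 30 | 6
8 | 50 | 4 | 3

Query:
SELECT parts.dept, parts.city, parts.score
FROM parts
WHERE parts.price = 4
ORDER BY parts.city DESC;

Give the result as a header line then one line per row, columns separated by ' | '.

After WHERE (1 rows):
parts.score | parts.price | parts.city | parts.dept
4 | 4 | CHI | ops
After SELECT (1 rows):
parts.dept | parts.city | parts.score
ops | CHI | 4
After ORDER BY (1 rows):
parts.dept | parts.city | parts.score
ops | CHI | 4

== RESULT ==
parts.dept | parts.city | parts.score
ops | CHI | 4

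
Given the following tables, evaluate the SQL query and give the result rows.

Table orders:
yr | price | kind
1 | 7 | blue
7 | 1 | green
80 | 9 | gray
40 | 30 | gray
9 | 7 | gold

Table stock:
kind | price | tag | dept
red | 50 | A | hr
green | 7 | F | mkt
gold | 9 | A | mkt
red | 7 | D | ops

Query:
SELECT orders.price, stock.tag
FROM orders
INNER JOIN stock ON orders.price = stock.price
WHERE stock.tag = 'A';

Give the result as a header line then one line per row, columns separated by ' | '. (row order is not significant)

== RESULT ==
orders.price | stock.tag
9 | A

Derivation:
After JOIN stock (5 rows):
orders.yr | orders.price | orders.kind | stock.kind | stock.price | stock.tag | stock.dept
1 | 7 | blue | green | 7 | F | mkt
1 | 7 | blue | red | 7 | D | ops
80 | 9 | gray | gold | 9 | A | mkt
9 | 7 | gold | green | 7 | F | mkt
9 | 7 | gold | red | 7 | D | ops
After WHERE (1 rows):
orders.yr | orders.price | orders.kind | stock.kind | stock.price | stock.tag | stock.dept
80 | 9 | gray | gold | 9 | A | mkt
After SELECT (1 rows):
orders.price | stock.tag
9 | A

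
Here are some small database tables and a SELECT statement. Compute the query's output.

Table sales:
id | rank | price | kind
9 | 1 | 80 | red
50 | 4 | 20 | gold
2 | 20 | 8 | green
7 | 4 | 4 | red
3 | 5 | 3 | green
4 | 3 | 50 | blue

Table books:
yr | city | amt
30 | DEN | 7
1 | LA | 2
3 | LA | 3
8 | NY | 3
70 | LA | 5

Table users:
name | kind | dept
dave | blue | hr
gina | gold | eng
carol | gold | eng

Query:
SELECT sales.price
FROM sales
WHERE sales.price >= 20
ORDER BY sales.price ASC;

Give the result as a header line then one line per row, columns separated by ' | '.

After WHERE (3 rows):
sales.id | sales.rank | sales.price | sales.kind
9 | 1 | 80 | red
50 | 4 | 20 | gold
4 | 3 | 50 | blue
After SELECT (3 rows):
sales.price
80
20
50
After ORDER BY (3 rows):
sales.price
20
50
80

== RESULT ==
sales.price
20
50
80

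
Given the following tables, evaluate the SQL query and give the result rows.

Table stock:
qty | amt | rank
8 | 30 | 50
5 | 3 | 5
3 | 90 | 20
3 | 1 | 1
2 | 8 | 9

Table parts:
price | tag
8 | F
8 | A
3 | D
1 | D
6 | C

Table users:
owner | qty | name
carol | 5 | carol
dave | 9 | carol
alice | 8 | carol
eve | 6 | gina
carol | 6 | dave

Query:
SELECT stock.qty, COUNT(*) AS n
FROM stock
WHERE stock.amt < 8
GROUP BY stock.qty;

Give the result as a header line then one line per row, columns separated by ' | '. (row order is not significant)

== RESULT ==
stock.qty | n
5 | 1
3 | 1

Derivation:
After WHERE (2 rows):
stock.qty | stock.amt | stock.rank
5 | 3 | 5
3 | 1 | 1
After GROUP BY (2 rows):
stock.qty | n
5 | 1
3 | 1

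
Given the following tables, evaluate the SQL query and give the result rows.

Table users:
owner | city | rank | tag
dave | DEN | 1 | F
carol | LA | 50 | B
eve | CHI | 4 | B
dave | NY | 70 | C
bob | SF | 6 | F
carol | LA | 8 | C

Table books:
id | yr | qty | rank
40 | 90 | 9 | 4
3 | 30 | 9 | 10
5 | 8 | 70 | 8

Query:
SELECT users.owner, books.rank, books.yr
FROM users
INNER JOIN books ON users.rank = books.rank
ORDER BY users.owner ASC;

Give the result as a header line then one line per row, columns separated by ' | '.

After JOIN books (2 rows):
users.owner | users.city | users.rank | users.tag | books.id | books.yr | books.qty | books.rank
eve | CHI | 4 | B | 40 | 90 | 9 | 4
carol | LA | 8 | C | 5 | 8 | 70 | 8
After SELECT (2 rows):
users.owner | books.rank | books.yr
eve | 4 | 90
carol | 8 | 8
After ORDER BY (2 rows):
users.owner | books.rank | books.yr
carol | 8 | 8
eve | 4 | 90

== RESULT ==
users.owner | books.rank | books.yr
carol | 8 | 8
eve | 4 | 90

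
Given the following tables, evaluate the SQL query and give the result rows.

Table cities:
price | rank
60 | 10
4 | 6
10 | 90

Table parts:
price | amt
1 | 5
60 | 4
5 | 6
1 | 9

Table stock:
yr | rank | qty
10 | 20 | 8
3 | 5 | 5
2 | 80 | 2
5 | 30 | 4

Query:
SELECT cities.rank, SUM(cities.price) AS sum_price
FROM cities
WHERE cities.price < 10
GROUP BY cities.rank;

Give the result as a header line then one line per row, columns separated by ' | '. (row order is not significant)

== RESULT ==
cities.rank | sum_price
6 | 4

Derivation:
After WHERE (1 rows):
cities.price | cities.rank
4 | 6
After GROUP BY (1 rows):
cities.rank | sum_price
6 | 4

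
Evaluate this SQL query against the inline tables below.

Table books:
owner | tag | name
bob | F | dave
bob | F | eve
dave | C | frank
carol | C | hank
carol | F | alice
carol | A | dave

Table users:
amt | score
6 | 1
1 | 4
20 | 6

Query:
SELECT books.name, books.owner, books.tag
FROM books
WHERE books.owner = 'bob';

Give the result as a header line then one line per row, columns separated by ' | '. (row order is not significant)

== RESULT ==
books.name | books.owner | books.tag
dave | bob | F
eve | bob | F

Derivation:
After WHERE (2 rows):
books.owner | books.tag | books.name
bob | F | dave
bob | F | eve
After SELECT (2 rows):
books.name | books.owner | books.tag
dave | bob | F
eve | bob | F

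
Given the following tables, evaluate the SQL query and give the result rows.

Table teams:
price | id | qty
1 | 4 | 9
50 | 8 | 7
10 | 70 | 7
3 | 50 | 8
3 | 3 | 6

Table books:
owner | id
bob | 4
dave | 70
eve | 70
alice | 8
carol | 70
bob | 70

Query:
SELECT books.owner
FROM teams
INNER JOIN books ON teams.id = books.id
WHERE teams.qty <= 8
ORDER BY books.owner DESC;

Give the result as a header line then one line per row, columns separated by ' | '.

After JOIN books (6 rows):
teams.price | teams.id | teams.qty | books.owner | books.id
1 | 4 | 9 | bob | 4
50 | 8 | 7 | alice | 8
10 | 70 | 7 | dave | 70
10 | 70 | 7 | eve | 70
10 | 70 | 7 | carol | 70
10 | 70 | 7 | bob | 70
After WHERE (5 rows):
teams.price | teams.id | teams.qty | books.owner | books.id
50 | 8 | 7 | alice | 8
10 | 70 | 7 | dave | 70
10 | 70 | 7 | eve | 70
10 | 70 | 7 | carol | 70
10 | 70 | 7 | bob | 70
After SELECT (5 rows):
books.owner
alice
dave
eve
carol
bob
After ORDER BY (5 rows):
books.owner
eve
dave
carol
bob
alice

== RESULT ==
books.owner
eve
dave
carol
bob
alice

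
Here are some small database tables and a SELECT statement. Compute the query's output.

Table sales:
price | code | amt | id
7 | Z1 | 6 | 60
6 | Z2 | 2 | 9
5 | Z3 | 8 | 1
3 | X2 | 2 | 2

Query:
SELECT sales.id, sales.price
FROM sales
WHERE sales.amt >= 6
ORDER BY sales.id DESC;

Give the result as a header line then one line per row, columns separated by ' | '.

After WHERE (2 rows):
sales.price | sales.code | sales.amt | sales.id
7 | Z1 | 6 | 60
5 | Z3 | 8 | 1
After SELECT (2 rows):
sales.id | sales.price
60 | 7
1 | 5
After ORDER BY (2 rows):
sales.id | sales.price
60 | 7
1 | 5

== RESULT ==
sales.id | sales.price
60 | 7
1 | 5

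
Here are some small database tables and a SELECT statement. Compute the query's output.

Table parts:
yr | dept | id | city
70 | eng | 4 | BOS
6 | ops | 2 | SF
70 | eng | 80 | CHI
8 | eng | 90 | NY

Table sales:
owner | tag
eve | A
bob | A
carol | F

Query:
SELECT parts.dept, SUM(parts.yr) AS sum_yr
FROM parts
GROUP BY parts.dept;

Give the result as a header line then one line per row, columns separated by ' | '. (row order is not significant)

After GROUP BY (2 rows):
parts.dept | sum_yr
eng | 148
ops | 6

== RESULT ==
parts.dept | sum_yr
eng | 148
ops | 6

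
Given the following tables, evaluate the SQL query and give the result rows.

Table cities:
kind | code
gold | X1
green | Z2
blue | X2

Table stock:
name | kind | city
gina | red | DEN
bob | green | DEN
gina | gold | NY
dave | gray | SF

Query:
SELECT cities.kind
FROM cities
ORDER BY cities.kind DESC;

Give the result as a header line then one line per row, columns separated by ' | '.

== RESULT ==
cities.kind
green
gold
blue

Derivation:
After SELECT (3 rows):
cities.kind
gold
green
blue
After ORDER BY (3 rows):
cities.kind
green
gold
blue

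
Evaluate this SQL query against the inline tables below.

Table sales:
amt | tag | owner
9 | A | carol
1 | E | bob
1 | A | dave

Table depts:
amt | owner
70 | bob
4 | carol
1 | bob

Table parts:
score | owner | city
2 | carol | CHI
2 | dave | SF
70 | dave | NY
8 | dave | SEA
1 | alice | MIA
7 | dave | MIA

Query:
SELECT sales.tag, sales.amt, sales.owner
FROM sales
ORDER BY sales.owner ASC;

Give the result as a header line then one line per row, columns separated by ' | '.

== RESULT ==
sales.tag | sales.amt | sales.owner
E | 1 | bob
A | 9 | carol
A | 1 | dave

Derivation:
After SELECT (3 rows):
sales.tag | sales.amt | sales.owner
A | 9 | carol
E | 1 | bob
A | 1 | dave
After ORDER BY (3 rows):
sales.tag | sales.amt | sales.owner
E | 1 | bob
A | 9 | carol
A | 1 | dave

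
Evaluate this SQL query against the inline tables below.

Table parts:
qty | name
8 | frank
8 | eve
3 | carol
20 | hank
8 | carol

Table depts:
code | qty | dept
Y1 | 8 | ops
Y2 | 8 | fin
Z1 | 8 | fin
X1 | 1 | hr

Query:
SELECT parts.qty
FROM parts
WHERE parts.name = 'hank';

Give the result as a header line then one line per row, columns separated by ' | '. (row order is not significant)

After WHERE (1 rows):
parts.qty | parts.name
20 | hank
After SELECT (1 rows):
parts.qty
20

== RESULT ==
parts.qty
20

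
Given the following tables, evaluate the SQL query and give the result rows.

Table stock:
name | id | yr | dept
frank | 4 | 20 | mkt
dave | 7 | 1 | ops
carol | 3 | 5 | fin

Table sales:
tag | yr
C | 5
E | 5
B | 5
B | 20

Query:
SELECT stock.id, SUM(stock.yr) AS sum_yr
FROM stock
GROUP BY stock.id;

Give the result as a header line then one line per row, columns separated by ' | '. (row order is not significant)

After GROUP BY (3 rows):
stock.id | sum_yr
4 | 20
7 | 1
3 | 5

== RESULT ==
stock.id | sum_yr
4 | 20
7 | 1
3 | 5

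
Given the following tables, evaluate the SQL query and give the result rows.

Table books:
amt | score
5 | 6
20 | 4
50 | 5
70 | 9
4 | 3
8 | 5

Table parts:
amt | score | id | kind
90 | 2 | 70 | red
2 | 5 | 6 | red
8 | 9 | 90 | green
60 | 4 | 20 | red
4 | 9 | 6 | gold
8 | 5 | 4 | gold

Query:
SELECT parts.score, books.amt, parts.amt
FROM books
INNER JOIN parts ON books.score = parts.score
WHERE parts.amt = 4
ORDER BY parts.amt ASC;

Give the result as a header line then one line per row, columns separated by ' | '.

== RESULT ==
parts.score | books.amt | parts.amt
9 | 70 | 4

Derivation:
After JOIN parts (7 rows):
books.amt | books.score | parts.amt | parts.score | parts.id | parts.kind
20 | 4 | 60 | 4 | 20 | red
50 | 5 | 2 | 5 | 6 | red
50 | 5 | 8 | 5 | 4 | gold
70 | 9 | 8 | 9 | 90 | green
70 | 9 | 4 | 9 | 6 | gold
8 | 5 | 2 | 5 | 6 | red
8 | 5 | 8 | 5 | 4 | gold
After WHERE (1 rows):
books.amt | books.score | parts.amt | parts.score | parts.id | parts.kind
70 | 9 | 4 | 9 | 6 | gold
After SELECT (1 rows):
parts.score | books.amt | parts.amt
9 | 70 | 4
After ORDER BY (1 rows):
parts.score | books.amt | parts.amt
9 | 70 | 4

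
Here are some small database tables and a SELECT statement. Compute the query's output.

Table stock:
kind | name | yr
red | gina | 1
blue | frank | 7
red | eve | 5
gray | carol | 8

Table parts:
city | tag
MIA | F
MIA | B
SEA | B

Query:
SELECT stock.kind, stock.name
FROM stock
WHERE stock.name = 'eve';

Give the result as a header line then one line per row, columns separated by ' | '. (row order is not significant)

== RESULT ==
stock.kind | stock.name
red | eve

Derivation:
After WHERE (1 rows):
stock.kind | stock.name | stock.yr
red | eve | 5
After SELECT (1 rows):
stock.kind | stock.name
red | eve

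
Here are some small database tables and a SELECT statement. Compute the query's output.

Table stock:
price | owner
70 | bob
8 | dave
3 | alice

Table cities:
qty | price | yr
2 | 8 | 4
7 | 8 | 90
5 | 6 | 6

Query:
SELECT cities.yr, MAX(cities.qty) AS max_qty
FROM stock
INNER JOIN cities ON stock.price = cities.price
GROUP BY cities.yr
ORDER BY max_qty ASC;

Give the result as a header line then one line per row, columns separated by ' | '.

== RESULT ==
cities.yr | max_qty
4 | 2
90 | 7

Derivation:
After JOIN cities (2 rows):
stock.price | stock.owner | cities.qty | cities.price | cities.yr
8 | dave | 2 | 8 | 4
8 | dave | 7 | 8 | 90
After GROUP BY (2 rows):
cities.yr | max_qty
4 | 2
90 | 7
After ORDER BY (2 rows):
cities.yr | max_qty
4 | 2
90 | 7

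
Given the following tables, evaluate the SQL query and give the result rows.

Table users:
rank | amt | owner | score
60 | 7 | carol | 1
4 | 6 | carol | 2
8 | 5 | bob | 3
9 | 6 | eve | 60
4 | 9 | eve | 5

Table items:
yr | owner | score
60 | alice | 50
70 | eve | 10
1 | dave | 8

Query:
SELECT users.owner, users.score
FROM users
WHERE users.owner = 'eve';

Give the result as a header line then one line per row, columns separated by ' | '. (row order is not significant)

After WHERE (2 rows):
users.rank | users.amt | users.owner | users.score
9 | 6 | eve | 60
4 | 9 | eve | 5
After SELECT (2 rows):
users.owner | users.score
eve | 60
eve | 5

== RESULT ==
users.owner | users.score
eve | 60
eve | 5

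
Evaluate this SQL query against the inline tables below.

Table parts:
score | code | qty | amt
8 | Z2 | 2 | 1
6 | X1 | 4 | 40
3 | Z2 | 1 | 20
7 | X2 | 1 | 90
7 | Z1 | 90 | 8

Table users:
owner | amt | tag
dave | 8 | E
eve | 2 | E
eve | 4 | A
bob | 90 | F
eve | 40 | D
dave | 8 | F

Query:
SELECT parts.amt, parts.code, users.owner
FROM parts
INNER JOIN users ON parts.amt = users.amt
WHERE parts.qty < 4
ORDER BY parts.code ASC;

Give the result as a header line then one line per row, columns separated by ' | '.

After JOIN users (4 rows):
parts.score | parts.code | parts.qty | parts.amt | users.owner | users.amt | users.tag
6 | X1 | 4 | 40 | eve | 40 | D
7 | X2 | 1 | 90 | bob | 90 | F
7 | Z1 | 90 | 8 | dave | 8 | E
7 | Z1 | 90 | 8 | dave | 8 | F
After WHERE (1 rows):
parts.score | parts.code | parts.qty | parts.amt | users.owner | users.amt | users.tag
7 | X2 | 1 | 90 | bob | 90 | F
After SELECT (1 rows):
parts.amt | parts.code | users.owner
90 | X2 | bob
After ORDER BY (1 rows):
parts.amt | parts.code | users.owner
90 | X2 | bob

== RESULT ==
parts.amt | parts.code | users.owner
90 | X2 | bob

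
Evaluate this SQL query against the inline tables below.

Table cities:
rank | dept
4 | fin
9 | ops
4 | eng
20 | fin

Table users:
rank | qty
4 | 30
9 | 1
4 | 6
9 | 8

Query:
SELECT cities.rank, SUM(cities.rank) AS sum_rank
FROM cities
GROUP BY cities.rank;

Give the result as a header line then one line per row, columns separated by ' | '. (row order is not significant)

== RESULT ==
cities.rank | sum_rank
4 | 8
9 | 9
20 | 20

Derivation:
After GROUP BY (3 rows):
cities.rank | sum_rank
4 | 8
9 | 9
20 | 20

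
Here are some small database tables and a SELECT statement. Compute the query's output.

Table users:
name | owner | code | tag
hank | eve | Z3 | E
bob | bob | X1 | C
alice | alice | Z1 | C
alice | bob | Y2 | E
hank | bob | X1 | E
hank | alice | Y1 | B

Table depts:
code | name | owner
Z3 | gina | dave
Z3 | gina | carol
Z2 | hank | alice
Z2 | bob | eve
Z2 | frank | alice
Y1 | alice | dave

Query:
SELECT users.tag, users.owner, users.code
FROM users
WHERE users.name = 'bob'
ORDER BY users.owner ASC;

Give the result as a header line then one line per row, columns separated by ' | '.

After WHERE (1 rows):
users.name | users.owner | users.code | users.tag
bob | bob | X1 | C
After SELECT (1 rows):
users.tag | users.owner | users.code
C | bob | X1
After ORDER BY (1 rows):
users.tag | users.owner | users.code
C | bob | X1

== RESULT ==
users.tag | users.owner | users.code
C | bob | X1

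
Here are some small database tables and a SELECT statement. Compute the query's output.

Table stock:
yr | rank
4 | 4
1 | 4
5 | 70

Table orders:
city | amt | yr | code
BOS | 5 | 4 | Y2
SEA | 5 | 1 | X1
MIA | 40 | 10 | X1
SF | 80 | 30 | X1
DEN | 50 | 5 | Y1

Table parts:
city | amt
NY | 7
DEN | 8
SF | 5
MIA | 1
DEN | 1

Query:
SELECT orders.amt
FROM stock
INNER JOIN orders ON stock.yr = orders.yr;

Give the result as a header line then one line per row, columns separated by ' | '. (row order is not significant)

== RESULT ==
orders.amt
5
5
50

Derivation:
After JOIN orders (3 rows):
stock.yr | stock.rank | orders.city | orders.amt | orders.yr | orders.code
4 | 4 | BOS | 5 | 4 | Y2
1 | 4 | SEA | 5 | 1 | X1
5 | 70 | DEN | 50 | 5 | Y1
After SELECT (3 rows):
orders.amt
5
5
50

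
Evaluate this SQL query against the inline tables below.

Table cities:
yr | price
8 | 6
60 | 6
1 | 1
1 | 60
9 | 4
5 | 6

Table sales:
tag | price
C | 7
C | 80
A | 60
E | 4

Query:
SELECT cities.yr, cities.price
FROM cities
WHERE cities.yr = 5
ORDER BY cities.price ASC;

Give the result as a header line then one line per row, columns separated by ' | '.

== RESULT ==
cities.yr | cities.price
5 | 6

Derivation:
After WHERE (1 rows):
cities.yr | cities.price
5 | 6
After SELECT (1 rows):
cities.yr | cities.price
5 | 6
After ORDER BY (1 rows):
cities.yr | cities.price
5 | 6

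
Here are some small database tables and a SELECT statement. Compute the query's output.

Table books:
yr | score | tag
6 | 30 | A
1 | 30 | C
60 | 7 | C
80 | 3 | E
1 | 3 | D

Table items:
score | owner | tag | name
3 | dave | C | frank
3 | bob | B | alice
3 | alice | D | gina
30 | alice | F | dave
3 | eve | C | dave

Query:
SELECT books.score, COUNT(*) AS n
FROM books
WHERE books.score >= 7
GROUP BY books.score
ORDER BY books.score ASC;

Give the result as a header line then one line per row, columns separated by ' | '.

== RESULT ==
books.score | n
7 | 1
30 | 2

Derivation:
After WHERE (3 rows):
books.yr | books.score | books.tag
6 | 30 | A
1 | 30 | C
60 | 7 | C
After GROUP BY (2 rows):
books.score | n
30 | 2
7 | 1
After ORDER BY (2 rows):
books.score | n
7 | 1
30 | 2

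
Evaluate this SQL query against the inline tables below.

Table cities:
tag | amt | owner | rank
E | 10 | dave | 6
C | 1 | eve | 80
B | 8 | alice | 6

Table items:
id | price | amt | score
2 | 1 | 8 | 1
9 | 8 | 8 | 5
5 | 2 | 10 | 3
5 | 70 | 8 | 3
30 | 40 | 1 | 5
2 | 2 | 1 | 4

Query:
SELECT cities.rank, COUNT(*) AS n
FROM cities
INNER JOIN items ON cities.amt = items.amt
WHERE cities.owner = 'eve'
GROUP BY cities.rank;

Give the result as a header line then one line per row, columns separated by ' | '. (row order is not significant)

== RESULT ==
cities.rank | n
80 | 2

Derivation:
After JOIN items (6 rows):
cities.tag | cities.amt | cities.owner | cities.rank | items.id | items.price | items.amt | items.score
E | 10 | dave | 6 | 5 | 2 | 10 | 3
C | 1 | eve | 80 | 30 | 40 | 1 | 5
C | 1 | eve | 80 | 2 | 2 | 1 | 4
B | 8 | alice | 6 | 2 | 1 | 8 | 1
B | 8 | alice | 6 | 9 | 8 | 8 | 5
B | 8 | alice | 6 | 5 | 70 | 8 | 3
After WHERE (2 rows):
cities.tag | cities.amt | cities.owner | cities.rank | items.id | items.price | items.amt | items.score
C | 1 | eve | 80 | 30 | 40 | 1 | 5
C | 1 | eve | 80 | 2 | 2 | 1 | 4
After GROUP BY (1 rows):
cities.rank | n
80 | 2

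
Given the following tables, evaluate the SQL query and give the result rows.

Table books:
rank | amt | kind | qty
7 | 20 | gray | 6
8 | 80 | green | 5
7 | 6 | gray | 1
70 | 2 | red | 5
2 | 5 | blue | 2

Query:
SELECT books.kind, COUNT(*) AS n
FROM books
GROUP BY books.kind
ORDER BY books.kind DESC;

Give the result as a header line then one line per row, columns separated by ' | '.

== RESULT ==
books.kind | n
red | 1
green | 1
gray | 2
blue | 1

Derivation:
After GROUP BY (4 rows):
books.kind | n
gray | 2
green | 1
red | 1
blue | 1
After ORDER BY (4 rows):
books.kind | n
red | 1
green | 1
gray | 2
blue | 1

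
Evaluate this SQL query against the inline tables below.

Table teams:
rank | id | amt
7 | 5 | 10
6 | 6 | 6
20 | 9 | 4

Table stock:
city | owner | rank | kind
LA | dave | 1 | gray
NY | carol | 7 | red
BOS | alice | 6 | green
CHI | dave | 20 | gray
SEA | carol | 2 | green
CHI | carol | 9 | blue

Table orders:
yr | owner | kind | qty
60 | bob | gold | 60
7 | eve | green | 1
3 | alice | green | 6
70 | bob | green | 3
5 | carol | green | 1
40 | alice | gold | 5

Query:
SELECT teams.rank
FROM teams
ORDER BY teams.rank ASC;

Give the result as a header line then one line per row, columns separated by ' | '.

After SELECT (3 rows):
teams.rank
7
6
20
After ORDER BY (3 rows):
teams.rank
6
7
20

== RESULT ==
teams.rank
6
7
20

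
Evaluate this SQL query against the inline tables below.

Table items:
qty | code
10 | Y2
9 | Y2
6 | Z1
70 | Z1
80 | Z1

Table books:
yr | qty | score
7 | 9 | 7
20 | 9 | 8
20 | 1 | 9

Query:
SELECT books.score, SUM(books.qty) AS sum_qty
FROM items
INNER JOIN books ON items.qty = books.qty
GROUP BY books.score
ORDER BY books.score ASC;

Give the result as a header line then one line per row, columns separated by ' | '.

== RESULT ==
books.score | sum_qty
7 | 9
8 | 9

Derivation:
After JOIN books (2 rows):
items.qty | items.code | books.yr | books.qty | books.score
9 | Y2 | 7 | 9 | 7
9 | Y2 | 20 | 9 | 8
After GROUP BY (2 rows):
books.score | sum_qty
7 | 9
8 | 9
After ORDER BY (2 rows):
books.score | sum_qty
7 | 9
8 | 9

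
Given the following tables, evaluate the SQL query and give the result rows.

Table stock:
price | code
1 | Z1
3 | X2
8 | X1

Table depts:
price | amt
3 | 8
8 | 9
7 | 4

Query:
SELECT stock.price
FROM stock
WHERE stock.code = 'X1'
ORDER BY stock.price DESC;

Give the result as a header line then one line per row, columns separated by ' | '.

After WHERE (1 rows):
stock.price | stock.code
8 | X1
After SELECT (1 rows):
stock.price
8
After ORDER BY (1 rows):
stock.price
8

== RESULT ==
stock.price
8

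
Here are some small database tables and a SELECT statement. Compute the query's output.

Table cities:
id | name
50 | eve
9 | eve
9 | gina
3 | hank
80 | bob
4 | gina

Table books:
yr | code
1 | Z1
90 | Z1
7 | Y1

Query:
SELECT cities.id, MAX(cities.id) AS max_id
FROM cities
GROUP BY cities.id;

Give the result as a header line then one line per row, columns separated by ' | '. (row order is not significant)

After GROUP BY (5 rows):
cities.id | max_id
50 | 50
9 | 9
3 | 3
80 | 80
4 | 4

== RESULT ==
cities.id | max_id
50 | 50
9 | 9
3 | 3
80 | 80
4 | 4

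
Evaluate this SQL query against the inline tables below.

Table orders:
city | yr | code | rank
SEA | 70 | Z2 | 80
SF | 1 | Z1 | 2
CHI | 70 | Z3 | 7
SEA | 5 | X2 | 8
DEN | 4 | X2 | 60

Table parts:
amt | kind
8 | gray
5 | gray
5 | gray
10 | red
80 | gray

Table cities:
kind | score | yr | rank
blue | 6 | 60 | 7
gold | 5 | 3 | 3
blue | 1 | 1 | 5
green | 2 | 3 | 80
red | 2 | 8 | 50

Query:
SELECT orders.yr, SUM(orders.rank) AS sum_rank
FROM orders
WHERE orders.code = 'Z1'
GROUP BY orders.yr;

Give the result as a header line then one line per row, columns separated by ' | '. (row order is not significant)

After WHERE (1 rows):
orders.city | orders.yr | orders.code | orders.rank
SF | 1 | Z1 | 2
After GROUP BY (1 rows):
orders.yr | sum_rank
1 | 2

== RESULT ==
orders.yr | sum_rank
1 | 2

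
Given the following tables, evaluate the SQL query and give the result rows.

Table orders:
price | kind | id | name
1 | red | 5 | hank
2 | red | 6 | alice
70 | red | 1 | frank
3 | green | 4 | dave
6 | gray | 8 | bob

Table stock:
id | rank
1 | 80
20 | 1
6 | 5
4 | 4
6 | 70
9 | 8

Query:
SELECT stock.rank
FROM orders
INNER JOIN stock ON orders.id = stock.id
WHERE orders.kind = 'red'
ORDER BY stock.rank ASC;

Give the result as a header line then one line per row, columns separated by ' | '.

After JOIN stock (4 rows):
orders.price | orders.kind | orders.id | orders.name | stock.id | stock.rank
2 | red | 6 | alice | 6 | 5
2 | red | 6 | alice | 6 | 70
70 | red | 1 | frank | 1 | 80
3 | green | 4 | dave | 4 | 4
After WHERE (3 rows):
orders.price | orders.kind | orders.id | orders.name | stock.id | stock.rank
2 | red | 6 | alice | 6 | 5
2 | red | 6 | alice | 6 | 70
70 | red | 1 | frank | 1 | 80
After SELECT (3 rows):
stock.rank
5
70
80
After ORDER BY (3 rows):
stock.rank
5
70
80

== RESULT ==
stock.rank
5
70
80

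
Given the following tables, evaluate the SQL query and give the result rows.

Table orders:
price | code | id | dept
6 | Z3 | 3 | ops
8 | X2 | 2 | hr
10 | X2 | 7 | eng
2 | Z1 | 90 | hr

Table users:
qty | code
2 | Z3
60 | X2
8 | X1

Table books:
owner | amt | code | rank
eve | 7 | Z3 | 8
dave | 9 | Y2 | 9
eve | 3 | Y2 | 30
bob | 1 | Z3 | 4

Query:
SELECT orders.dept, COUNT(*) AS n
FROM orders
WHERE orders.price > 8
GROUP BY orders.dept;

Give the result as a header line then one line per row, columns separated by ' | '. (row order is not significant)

== RESULT ==
orders.dept | n
eng | 1

Derivation:
After WHERE (1 rows):
orders.price | orders.code | orders.id | orders.dept
10 | X2 | 7 | eng
After GROUP BY (1 rows):
orders.dept | n
eng | 1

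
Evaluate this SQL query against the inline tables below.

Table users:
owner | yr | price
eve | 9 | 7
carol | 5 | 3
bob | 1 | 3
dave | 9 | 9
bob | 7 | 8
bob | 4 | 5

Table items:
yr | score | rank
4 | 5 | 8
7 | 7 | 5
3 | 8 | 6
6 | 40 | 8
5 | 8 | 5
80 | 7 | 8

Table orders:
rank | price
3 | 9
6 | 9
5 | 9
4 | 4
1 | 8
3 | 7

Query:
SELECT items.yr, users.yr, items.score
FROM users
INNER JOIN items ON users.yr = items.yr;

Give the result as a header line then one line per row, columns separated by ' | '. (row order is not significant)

== RESULT ==
items.yr | users.yr | items.score
5 | 5 | 8
7 | 7 | 7
4 | 4 | 5

Derivation:
After JOIN items (3 rows):
users.owner | users.yr | users.price | items.yr | items.score | items.rank
carol | 5 | 3 | 5 | 8 | 5
bob | 7 | 8 | 7 | 7 | 5
bob | 4 | 5 | 4 | 5 | 8
After SELECT (3 rows):
items.yr | users.yr | items.score
5 | 5 | 8
7 | 7 | 7
4 | 4 | 5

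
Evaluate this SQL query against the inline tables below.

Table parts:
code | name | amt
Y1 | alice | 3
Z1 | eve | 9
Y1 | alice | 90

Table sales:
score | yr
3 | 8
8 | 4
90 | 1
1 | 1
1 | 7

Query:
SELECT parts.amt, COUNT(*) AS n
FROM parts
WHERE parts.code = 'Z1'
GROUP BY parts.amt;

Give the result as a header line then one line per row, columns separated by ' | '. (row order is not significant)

After WHERE (1 rows):
parts.code | parts.name | parts.amt
Z1 | eve | 9
After GROUP BY (1 rows):
parts.amt | n
9 | 1

== RESULT ==
parts.amt | n
9 | 1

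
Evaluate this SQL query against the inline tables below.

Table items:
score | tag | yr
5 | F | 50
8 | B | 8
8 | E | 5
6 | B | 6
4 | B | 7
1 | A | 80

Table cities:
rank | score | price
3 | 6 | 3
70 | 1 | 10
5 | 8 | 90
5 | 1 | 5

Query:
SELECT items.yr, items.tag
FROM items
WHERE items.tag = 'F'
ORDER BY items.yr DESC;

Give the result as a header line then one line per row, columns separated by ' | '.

After WHERE (1 rows):
items.score | items.tag | items.yr
5 | F | 50
After SELECT (1 rows):
items.yr | items.tag
50 | F
After ORDER BY (1 rows):
items.yr | items.tag
50 | F

== RESULT ==
items.yr | items.tag
50 | F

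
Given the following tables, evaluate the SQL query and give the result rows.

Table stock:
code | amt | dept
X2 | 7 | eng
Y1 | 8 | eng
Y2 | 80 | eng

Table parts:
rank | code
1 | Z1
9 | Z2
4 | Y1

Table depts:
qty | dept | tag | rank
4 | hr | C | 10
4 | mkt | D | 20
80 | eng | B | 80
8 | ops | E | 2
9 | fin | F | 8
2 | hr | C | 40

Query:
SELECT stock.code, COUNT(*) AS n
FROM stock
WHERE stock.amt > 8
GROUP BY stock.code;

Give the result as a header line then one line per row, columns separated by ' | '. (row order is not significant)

== RESULT ==
stock.code | n
Y2 | 1

Derivation:
After WHERE (1 rows):
stock.code | stock.amt | stock.dept
Y2 | 80 | eng
After GROUP BY (1 rows):
stock.code | n
Y2 | 1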